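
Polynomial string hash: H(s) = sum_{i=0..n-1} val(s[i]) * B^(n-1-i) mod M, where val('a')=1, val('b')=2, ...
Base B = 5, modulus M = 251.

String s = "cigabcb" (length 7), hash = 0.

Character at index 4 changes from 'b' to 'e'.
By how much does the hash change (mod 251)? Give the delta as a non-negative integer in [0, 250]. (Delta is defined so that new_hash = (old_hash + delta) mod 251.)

Answer: 75

Derivation:
Delta formula: (val(new) - val(old)) * B^(n-1-k) mod M
  val('e') - val('b') = 5 - 2 = 3
  B^(n-1-k) = 5^2 mod 251 = 25
  Delta = 3 * 25 mod 251 = 75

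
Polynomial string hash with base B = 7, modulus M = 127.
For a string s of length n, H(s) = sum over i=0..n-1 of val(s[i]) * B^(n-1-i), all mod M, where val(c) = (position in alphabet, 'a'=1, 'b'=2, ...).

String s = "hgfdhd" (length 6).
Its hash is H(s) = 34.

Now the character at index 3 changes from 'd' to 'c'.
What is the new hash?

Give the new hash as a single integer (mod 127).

Answer: 112

Derivation:
val('d') = 4, val('c') = 3
Position k = 3, exponent = n-1-k = 2
B^2 mod M = 7^2 mod 127 = 49
Delta = (3 - 4) * 49 mod 127 = 78
New hash = (34 + 78) mod 127 = 112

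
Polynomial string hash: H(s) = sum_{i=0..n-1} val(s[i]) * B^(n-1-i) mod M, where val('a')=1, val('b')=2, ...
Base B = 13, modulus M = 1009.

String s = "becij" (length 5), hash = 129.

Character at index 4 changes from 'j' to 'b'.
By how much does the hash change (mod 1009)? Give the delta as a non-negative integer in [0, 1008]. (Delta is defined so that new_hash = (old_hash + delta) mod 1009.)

Answer: 1001

Derivation:
Delta formula: (val(new) - val(old)) * B^(n-1-k) mod M
  val('b') - val('j') = 2 - 10 = -8
  B^(n-1-k) = 13^0 mod 1009 = 1
  Delta = -8 * 1 mod 1009 = 1001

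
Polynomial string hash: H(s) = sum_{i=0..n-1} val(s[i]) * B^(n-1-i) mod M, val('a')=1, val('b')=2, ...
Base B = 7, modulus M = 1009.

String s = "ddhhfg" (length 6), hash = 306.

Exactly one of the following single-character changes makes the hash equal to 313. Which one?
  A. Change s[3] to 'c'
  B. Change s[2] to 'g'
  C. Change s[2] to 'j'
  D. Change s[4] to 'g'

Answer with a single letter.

Option A: s[3]='h'->'c', delta=(3-8)*7^2 mod 1009 = 764, hash=306+764 mod 1009 = 61
Option B: s[2]='h'->'g', delta=(7-8)*7^3 mod 1009 = 666, hash=306+666 mod 1009 = 972
Option C: s[2]='h'->'j', delta=(10-8)*7^3 mod 1009 = 686, hash=306+686 mod 1009 = 992
Option D: s[4]='f'->'g', delta=(7-6)*7^1 mod 1009 = 7, hash=306+7 mod 1009 = 313 <-- target

Answer: D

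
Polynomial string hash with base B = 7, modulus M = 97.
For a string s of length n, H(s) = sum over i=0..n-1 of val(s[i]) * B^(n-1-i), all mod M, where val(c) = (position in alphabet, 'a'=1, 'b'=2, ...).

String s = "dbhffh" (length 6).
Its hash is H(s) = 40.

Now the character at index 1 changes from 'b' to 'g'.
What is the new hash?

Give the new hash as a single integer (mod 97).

val('b') = 2, val('g') = 7
Position k = 1, exponent = n-1-k = 4
B^4 mod M = 7^4 mod 97 = 73
Delta = (7 - 2) * 73 mod 97 = 74
New hash = (40 + 74) mod 97 = 17

Answer: 17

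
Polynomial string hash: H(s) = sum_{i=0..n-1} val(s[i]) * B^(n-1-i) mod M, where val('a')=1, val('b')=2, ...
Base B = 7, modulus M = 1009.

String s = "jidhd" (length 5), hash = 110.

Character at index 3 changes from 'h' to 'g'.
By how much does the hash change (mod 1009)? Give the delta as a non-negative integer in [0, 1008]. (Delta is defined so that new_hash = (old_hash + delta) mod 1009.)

Answer: 1002

Derivation:
Delta formula: (val(new) - val(old)) * B^(n-1-k) mod M
  val('g') - val('h') = 7 - 8 = -1
  B^(n-1-k) = 7^1 mod 1009 = 7
  Delta = -1 * 7 mod 1009 = 1002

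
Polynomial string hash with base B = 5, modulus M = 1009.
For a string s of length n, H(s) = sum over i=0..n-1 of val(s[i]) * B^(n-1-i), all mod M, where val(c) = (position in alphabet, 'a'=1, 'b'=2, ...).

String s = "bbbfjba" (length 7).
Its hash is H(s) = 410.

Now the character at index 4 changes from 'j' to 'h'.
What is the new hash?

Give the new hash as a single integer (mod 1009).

Answer: 360

Derivation:
val('j') = 10, val('h') = 8
Position k = 4, exponent = n-1-k = 2
B^2 mod M = 5^2 mod 1009 = 25
Delta = (8 - 10) * 25 mod 1009 = 959
New hash = (410 + 959) mod 1009 = 360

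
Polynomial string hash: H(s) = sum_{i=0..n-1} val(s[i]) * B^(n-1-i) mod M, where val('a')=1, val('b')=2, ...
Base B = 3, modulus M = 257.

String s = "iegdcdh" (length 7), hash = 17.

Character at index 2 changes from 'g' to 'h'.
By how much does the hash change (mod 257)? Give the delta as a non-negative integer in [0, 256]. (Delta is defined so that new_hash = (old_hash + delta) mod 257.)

Answer: 81

Derivation:
Delta formula: (val(new) - val(old)) * B^(n-1-k) mod M
  val('h') - val('g') = 8 - 7 = 1
  B^(n-1-k) = 3^4 mod 257 = 81
  Delta = 1 * 81 mod 257 = 81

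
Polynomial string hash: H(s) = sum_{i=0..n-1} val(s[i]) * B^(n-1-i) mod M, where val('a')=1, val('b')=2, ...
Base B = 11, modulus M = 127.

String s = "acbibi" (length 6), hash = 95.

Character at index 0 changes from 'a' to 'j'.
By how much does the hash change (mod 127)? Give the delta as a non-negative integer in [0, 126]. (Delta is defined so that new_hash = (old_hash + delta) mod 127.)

Delta formula: (val(new) - val(old)) * B^(n-1-k) mod M
  val('j') - val('a') = 10 - 1 = 9
  B^(n-1-k) = 11^5 mod 127 = 15
  Delta = 9 * 15 mod 127 = 8

Answer: 8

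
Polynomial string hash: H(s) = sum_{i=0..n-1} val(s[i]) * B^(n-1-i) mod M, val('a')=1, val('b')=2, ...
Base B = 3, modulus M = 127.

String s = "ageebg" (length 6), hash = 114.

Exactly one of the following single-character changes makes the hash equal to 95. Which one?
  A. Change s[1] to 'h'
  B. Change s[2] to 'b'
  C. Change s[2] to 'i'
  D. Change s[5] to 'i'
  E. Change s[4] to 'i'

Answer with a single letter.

Option A: s[1]='g'->'h', delta=(8-7)*3^4 mod 127 = 81, hash=114+81 mod 127 = 68
Option B: s[2]='e'->'b', delta=(2-5)*3^3 mod 127 = 46, hash=114+46 mod 127 = 33
Option C: s[2]='e'->'i', delta=(9-5)*3^3 mod 127 = 108, hash=114+108 mod 127 = 95 <-- target
Option D: s[5]='g'->'i', delta=(9-7)*3^0 mod 127 = 2, hash=114+2 mod 127 = 116
Option E: s[4]='b'->'i', delta=(9-2)*3^1 mod 127 = 21, hash=114+21 mod 127 = 8

Answer: C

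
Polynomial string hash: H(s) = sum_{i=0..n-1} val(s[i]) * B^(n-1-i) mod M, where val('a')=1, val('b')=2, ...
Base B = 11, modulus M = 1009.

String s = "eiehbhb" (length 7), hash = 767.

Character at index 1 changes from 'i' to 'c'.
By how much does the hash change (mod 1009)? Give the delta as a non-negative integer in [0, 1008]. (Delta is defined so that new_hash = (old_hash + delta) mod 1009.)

Answer: 316

Derivation:
Delta formula: (val(new) - val(old)) * B^(n-1-k) mod M
  val('c') - val('i') = 3 - 9 = -6
  B^(n-1-k) = 11^5 mod 1009 = 620
  Delta = -6 * 620 mod 1009 = 316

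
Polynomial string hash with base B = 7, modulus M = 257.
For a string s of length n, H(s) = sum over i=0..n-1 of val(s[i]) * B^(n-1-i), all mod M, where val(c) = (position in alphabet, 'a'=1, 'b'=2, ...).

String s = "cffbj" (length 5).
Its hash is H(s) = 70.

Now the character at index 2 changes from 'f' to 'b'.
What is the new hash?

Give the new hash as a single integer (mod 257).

val('f') = 6, val('b') = 2
Position k = 2, exponent = n-1-k = 2
B^2 mod M = 7^2 mod 257 = 49
Delta = (2 - 6) * 49 mod 257 = 61
New hash = (70 + 61) mod 257 = 131

Answer: 131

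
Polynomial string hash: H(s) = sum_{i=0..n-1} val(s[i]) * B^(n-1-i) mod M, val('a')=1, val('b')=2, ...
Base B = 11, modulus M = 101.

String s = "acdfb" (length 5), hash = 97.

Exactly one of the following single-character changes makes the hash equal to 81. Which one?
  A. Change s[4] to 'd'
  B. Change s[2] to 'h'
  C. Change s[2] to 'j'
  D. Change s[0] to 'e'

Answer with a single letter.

Option A: s[4]='b'->'d', delta=(4-2)*11^0 mod 101 = 2, hash=97+2 mod 101 = 99
Option B: s[2]='d'->'h', delta=(8-4)*11^2 mod 101 = 80, hash=97+80 mod 101 = 76
Option C: s[2]='d'->'j', delta=(10-4)*11^2 mod 101 = 19, hash=97+19 mod 101 = 15
Option D: s[0]='a'->'e', delta=(5-1)*11^4 mod 101 = 85, hash=97+85 mod 101 = 81 <-- target

Answer: D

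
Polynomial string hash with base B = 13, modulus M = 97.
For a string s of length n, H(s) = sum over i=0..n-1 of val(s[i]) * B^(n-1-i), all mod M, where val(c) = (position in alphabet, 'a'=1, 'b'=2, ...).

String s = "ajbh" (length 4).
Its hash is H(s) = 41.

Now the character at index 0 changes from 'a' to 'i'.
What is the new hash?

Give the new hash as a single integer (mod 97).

val('a') = 1, val('i') = 9
Position k = 0, exponent = n-1-k = 3
B^3 mod M = 13^3 mod 97 = 63
Delta = (9 - 1) * 63 mod 97 = 19
New hash = (41 + 19) mod 97 = 60

Answer: 60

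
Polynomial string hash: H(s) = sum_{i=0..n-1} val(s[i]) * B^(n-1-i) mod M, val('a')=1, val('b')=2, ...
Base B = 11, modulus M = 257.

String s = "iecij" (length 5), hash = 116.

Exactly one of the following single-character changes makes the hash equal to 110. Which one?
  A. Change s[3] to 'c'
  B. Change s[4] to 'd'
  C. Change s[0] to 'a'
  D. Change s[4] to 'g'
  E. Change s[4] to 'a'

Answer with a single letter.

Option A: s[3]='i'->'c', delta=(3-9)*11^1 mod 257 = 191, hash=116+191 mod 257 = 50
Option B: s[4]='j'->'d', delta=(4-10)*11^0 mod 257 = 251, hash=116+251 mod 257 = 110 <-- target
Option C: s[0]='i'->'a', delta=(1-9)*11^4 mod 257 = 64, hash=116+64 mod 257 = 180
Option D: s[4]='j'->'g', delta=(7-10)*11^0 mod 257 = 254, hash=116+254 mod 257 = 113
Option E: s[4]='j'->'a', delta=(1-10)*11^0 mod 257 = 248, hash=116+248 mod 257 = 107

Answer: B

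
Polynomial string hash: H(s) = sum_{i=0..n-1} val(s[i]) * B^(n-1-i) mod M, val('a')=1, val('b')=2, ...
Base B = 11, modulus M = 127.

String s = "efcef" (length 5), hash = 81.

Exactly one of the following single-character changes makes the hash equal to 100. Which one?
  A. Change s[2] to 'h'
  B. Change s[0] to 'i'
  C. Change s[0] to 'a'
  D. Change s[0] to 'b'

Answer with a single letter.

Option A: s[2]='c'->'h', delta=(8-3)*11^2 mod 127 = 97, hash=81+97 mod 127 = 51
Option B: s[0]='e'->'i', delta=(9-5)*11^4 mod 127 = 17, hash=81+17 mod 127 = 98
Option C: s[0]='e'->'a', delta=(1-5)*11^4 mod 127 = 110, hash=81+110 mod 127 = 64
Option D: s[0]='e'->'b', delta=(2-5)*11^4 mod 127 = 19, hash=81+19 mod 127 = 100 <-- target

Answer: D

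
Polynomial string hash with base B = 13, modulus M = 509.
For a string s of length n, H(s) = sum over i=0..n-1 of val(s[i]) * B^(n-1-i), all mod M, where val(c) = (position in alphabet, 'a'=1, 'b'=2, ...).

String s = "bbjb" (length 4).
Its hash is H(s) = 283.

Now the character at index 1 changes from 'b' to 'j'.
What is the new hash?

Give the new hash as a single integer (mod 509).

Answer: 108

Derivation:
val('b') = 2, val('j') = 10
Position k = 1, exponent = n-1-k = 2
B^2 mod M = 13^2 mod 509 = 169
Delta = (10 - 2) * 169 mod 509 = 334
New hash = (283 + 334) mod 509 = 108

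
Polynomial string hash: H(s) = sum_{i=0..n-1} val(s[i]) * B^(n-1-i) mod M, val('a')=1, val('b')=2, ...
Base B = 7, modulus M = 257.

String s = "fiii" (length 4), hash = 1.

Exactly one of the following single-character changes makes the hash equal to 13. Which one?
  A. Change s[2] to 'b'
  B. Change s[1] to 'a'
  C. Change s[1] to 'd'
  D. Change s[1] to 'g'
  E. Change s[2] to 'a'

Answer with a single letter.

Answer: C

Derivation:
Option A: s[2]='i'->'b', delta=(2-9)*7^1 mod 257 = 208, hash=1+208 mod 257 = 209
Option B: s[1]='i'->'a', delta=(1-9)*7^2 mod 257 = 122, hash=1+122 mod 257 = 123
Option C: s[1]='i'->'d', delta=(4-9)*7^2 mod 257 = 12, hash=1+12 mod 257 = 13 <-- target
Option D: s[1]='i'->'g', delta=(7-9)*7^2 mod 257 = 159, hash=1+159 mod 257 = 160
Option E: s[2]='i'->'a', delta=(1-9)*7^1 mod 257 = 201, hash=1+201 mod 257 = 202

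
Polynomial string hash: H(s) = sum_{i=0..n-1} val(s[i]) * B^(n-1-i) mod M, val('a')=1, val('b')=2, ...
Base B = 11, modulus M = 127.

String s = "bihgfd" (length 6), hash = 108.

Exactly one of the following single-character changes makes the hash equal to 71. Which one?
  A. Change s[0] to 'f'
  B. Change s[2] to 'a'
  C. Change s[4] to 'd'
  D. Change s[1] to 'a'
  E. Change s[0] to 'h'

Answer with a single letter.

Option A: s[0]='b'->'f', delta=(6-2)*11^5 mod 127 = 60, hash=108+60 mod 127 = 41
Option B: s[2]='h'->'a', delta=(1-8)*11^3 mod 127 = 81, hash=108+81 mod 127 = 62
Option C: s[4]='f'->'d', delta=(4-6)*11^1 mod 127 = 105, hash=108+105 mod 127 = 86
Option D: s[1]='i'->'a', delta=(1-9)*11^4 mod 127 = 93, hash=108+93 mod 127 = 74
Option E: s[0]='b'->'h', delta=(8-2)*11^5 mod 127 = 90, hash=108+90 mod 127 = 71 <-- target

Answer: E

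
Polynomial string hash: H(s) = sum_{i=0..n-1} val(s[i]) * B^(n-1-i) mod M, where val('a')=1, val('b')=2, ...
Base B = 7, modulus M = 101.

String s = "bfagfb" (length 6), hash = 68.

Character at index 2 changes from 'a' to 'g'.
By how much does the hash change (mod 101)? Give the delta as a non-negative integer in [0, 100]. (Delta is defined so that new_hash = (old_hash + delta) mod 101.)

Answer: 38

Derivation:
Delta formula: (val(new) - val(old)) * B^(n-1-k) mod M
  val('g') - val('a') = 7 - 1 = 6
  B^(n-1-k) = 7^3 mod 101 = 40
  Delta = 6 * 40 mod 101 = 38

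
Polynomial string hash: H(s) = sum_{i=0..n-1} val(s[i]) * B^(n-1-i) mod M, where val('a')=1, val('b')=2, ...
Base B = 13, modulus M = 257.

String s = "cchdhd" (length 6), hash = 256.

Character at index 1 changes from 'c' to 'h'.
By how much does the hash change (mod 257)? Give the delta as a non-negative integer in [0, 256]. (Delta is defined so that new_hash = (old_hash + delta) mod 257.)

Delta formula: (val(new) - val(old)) * B^(n-1-k) mod M
  val('h') - val('c') = 8 - 3 = 5
  B^(n-1-k) = 13^4 mod 257 = 34
  Delta = 5 * 34 mod 257 = 170

Answer: 170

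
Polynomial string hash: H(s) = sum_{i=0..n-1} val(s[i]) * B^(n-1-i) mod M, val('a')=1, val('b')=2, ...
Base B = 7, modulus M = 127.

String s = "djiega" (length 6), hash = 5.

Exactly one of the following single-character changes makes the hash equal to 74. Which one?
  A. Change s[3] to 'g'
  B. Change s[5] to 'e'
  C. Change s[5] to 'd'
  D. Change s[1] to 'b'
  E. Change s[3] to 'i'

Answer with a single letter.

Answer: E

Derivation:
Option A: s[3]='e'->'g', delta=(7-5)*7^2 mod 127 = 98, hash=5+98 mod 127 = 103
Option B: s[5]='a'->'e', delta=(5-1)*7^0 mod 127 = 4, hash=5+4 mod 127 = 9
Option C: s[5]='a'->'d', delta=(4-1)*7^0 mod 127 = 3, hash=5+3 mod 127 = 8
Option D: s[1]='j'->'b', delta=(2-10)*7^4 mod 127 = 96, hash=5+96 mod 127 = 101
Option E: s[3]='e'->'i', delta=(9-5)*7^2 mod 127 = 69, hash=5+69 mod 127 = 74 <-- target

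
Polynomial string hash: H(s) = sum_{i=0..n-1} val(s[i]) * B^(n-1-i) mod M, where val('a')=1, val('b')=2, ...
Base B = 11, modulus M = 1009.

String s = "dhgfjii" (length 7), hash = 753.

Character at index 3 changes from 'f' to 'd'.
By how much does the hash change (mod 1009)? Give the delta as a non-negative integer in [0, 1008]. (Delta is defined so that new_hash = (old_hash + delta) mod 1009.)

Delta formula: (val(new) - val(old)) * B^(n-1-k) mod M
  val('d') - val('f') = 4 - 6 = -2
  B^(n-1-k) = 11^3 mod 1009 = 322
  Delta = -2 * 322 mod 1009 = 365

Answer: 365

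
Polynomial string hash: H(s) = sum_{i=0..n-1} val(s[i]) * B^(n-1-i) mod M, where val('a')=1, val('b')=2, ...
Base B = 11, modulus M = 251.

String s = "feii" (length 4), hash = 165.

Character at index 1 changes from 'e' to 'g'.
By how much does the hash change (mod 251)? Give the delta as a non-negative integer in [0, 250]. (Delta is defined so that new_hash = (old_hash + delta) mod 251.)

Answer: 242

Derivation:
Delta formula: (val(new) - val(old)) * B^(n-1-k) mod M
  val('g') - val('e') = 7 - 5 = 2
  B^(n-1-k) = 11^2 mod 251 = 121
  Delta = 2 * 121 mod 251 = 242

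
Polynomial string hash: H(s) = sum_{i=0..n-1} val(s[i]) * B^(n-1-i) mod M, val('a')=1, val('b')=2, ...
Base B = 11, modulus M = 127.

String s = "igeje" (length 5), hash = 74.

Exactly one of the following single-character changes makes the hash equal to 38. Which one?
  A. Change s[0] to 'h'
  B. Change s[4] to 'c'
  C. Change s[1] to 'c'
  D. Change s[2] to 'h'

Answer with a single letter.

Option A: s[0]='i'->'h', delta=(8-9)*11^4 mod 127 = 91, hash=74+91 mod 127 = 38 <-- target
Option B: s[4]='e'->'c', delta=(3-5)*11^0 mod 127 = 125, hash=74+125 mod 127 = 72
Option C: s[1]='g'->'c', delta=(3-7)*11^3 mod 127 = 10, hash=74+10 mod 127 = 84
Option D: s[2]='e'->'h', delta=(8-5)*11^2 mod 127 = 109, hash=74+109 mod 127 = 56

Answer: A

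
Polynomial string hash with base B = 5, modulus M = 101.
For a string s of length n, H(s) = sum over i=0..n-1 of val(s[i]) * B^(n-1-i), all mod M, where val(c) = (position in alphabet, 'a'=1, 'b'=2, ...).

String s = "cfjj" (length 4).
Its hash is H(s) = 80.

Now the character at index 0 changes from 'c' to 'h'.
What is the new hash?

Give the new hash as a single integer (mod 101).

val('c') = 3, val('h') = 8
Position k = 0, exponent = n-1-k = 3
B^3 mod M = 5^3 mod 101 = 24
Delta = (8 - 3) * 24 mod 101 = 19
New hash = (80 + 19) mod 101 = 99

Answer: 99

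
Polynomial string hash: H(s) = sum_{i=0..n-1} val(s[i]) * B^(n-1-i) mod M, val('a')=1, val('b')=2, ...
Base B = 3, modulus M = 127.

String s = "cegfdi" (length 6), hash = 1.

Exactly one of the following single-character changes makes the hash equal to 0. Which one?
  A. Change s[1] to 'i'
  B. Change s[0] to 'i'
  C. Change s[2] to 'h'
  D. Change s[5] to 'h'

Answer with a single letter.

Option A: s[1]='e'->'i', delta=(9-5)*3^4 mod 127 = 70, hash=1+70 mod 127 = 71
Option B: s[0]='c'->'i', delta=(9-3)*3^5 mod 127 = 61, hash=1+61 mod 127 = 62
Option C: s[2]='g'->'h', delta=(8-7)*3^3 mod 127 = 27, hash=1+27 mod 127 = 28
Option D: s[5]='i'->'h', delta=(8-9)*3^0 mod 127 = 126, hash=1+126 mod 127 = 0 <-- target

Answer: D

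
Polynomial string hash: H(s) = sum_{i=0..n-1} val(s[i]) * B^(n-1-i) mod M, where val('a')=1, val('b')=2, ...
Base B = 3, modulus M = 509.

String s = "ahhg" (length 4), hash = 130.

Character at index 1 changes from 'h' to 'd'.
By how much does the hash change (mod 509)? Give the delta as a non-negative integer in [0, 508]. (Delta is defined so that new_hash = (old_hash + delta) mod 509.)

Delta formula: (val(new) - val(old)) * B^(n-1-k) mod M
  val('d') - val('h') = 4 - 8 = -4
  B^(n-1-k) = 3^2 mod 509 = 9
  Delta = -4 * 9 mod 509 = 473

Answer: 473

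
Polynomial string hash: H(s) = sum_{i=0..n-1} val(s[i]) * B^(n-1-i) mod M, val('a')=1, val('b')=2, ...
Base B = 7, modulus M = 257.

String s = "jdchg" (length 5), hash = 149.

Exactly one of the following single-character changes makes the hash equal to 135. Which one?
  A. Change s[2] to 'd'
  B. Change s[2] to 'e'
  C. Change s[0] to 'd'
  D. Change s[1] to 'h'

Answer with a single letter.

Option A: s[2]='c'->'d', delta=(4-3)*7^2 mod 257 = 49, hash=149+49 mod 257 = 198
Option B: s[2]='c'->'e', delta=(5-3)*7^2 mod 257 = 98, hash=149+98 mod 257 = 247
Option C: s[0]='j'->'d', delta=(4-10)*7^4 mod 257 = 243, hash=149+243 mod 257 = 135 <-- target
Option D: s[1]='d'->'h', delta=(8-4)*7^3 mod 257 = 87, hash=149+87 mod 257 = 236

Answer: C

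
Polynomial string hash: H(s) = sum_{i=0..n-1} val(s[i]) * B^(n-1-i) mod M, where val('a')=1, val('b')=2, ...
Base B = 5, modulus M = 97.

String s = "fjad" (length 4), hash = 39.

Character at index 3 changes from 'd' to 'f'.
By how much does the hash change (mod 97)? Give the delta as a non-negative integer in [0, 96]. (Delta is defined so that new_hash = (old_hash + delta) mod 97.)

Answer: 2

Derivation:
Delta formula: (val(new) - val(old)) * B^(n-1-k) mod M
  val('f') - val('d') = 6 - 4 = 2
  B^(n-1-k) = 5^0 mod 97 = 1
  Delta = 2 * 1 mod 97 = 2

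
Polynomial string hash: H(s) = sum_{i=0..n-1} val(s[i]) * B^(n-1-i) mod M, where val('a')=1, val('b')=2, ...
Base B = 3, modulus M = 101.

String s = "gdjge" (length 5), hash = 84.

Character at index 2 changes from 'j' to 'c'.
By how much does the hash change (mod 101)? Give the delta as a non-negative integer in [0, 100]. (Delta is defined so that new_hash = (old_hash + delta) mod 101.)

Answer: 38

Derivation:
Delta formula: (val(new) - val(old)) * B^(n-1-k) mod M
  val('c') - val('j') = 3 - 10 = -7
  B^(n-1-k) = 3^2 mod 101 = 9
  Delta = -7 * 9 mod 101 = 38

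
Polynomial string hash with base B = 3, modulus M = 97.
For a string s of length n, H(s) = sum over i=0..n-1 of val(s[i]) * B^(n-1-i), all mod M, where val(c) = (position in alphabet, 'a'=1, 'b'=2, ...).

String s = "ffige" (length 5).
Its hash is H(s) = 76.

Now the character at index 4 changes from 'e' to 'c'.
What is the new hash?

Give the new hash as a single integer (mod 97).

Answer: 74

Derivation:
val('e') = 5, val('c') = 3
Position k = 4, exponent = n-1-k = 0
B^0 mod M = 3^0 mod 97 = 1
Delta = (3 - 5) * 1 mod 97 = 95
New hash = (76 + 95) mod 97 = 74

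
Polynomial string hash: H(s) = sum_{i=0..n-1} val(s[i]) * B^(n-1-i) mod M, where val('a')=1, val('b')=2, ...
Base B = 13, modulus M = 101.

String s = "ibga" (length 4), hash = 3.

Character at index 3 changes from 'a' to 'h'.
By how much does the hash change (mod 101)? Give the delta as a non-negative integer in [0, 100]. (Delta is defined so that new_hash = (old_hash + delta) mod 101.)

Answer: 7

Derivation:
Delta formula: (val(new) - val(old)) * B^(n-1-k) mod M
  val('h') - val('a') = 8 - 1 = 7
  B^(n-1-k) = 13^0 mod 101 = 1
  Delta = 7 * 1 mod 101 = 7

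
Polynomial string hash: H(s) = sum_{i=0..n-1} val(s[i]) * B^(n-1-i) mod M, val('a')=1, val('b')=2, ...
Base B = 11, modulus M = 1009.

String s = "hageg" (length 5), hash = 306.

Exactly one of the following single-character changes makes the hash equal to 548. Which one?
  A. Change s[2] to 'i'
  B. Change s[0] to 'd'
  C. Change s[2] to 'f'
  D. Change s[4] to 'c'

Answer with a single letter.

Answer: A

Derivation:
Option A: s[2]='g'->'i', delta=(9-7)*11^2 mod 1009 = 242, hash=306+242 mod 1009 = 548 <-- target
Option B: s[0]='h'->'d', delta=(4-8)*11^4 mod 1009 = 967, hash=306+967 mod 1009 = 264
Option C: s[2]='g'->'f', delta=(6-7)*11^2 mod 1009 = 888, hash=306+888 mod 1009 = 185
Option D: s[4]='g'->'c', delta=(3-7)*11^0 mod 1009 = 1005, hash=306+1005 mod 1009 = 302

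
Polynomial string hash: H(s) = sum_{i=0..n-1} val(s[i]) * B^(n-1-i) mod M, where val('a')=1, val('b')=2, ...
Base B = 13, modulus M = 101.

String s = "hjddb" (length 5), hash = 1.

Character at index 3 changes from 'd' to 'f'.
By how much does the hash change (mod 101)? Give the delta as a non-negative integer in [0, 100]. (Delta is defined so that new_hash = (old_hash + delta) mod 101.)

Answer: 26

Derivation:
Delta formula: (val(new) - val(old)) * B^(n-1-k) mod M
  val('f') - val('d') = 6 - 4 = 2
  B^(n-1-k) = 13^1 mod 101 = 13
  Delta = 2 * 13 mod 101 = 26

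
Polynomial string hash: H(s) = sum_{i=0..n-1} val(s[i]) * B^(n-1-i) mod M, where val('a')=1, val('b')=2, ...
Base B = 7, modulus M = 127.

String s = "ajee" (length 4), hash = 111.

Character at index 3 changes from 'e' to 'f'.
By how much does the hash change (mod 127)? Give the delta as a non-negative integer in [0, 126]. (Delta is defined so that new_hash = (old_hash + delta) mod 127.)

Answer: 1

Derivation:
Delta formula: (val(new) - val(old)) * B^(n-1-k) mod M
  val('f') - val('e') = 6 - 5 = 1
  B^(n-1-k) = 7^0 mod 127 = 1
  Delta = 1 * 1 mod 127 = 1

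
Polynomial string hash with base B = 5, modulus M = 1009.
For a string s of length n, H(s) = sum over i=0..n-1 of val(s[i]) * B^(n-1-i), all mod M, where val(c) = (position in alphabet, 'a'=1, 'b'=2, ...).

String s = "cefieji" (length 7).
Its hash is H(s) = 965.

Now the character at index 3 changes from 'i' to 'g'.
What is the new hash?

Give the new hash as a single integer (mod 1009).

Answer: 715

Derivation:
val('i') = 9, val('g') = 7
Position k = 3, exponent = n-1-k = 3
B^3 mod M = 5^3 mod 1009 = 125
Delta = (7 - 9) * 125 mod 1009 = 759
New hash = (965 + 759) mod 1009 = 715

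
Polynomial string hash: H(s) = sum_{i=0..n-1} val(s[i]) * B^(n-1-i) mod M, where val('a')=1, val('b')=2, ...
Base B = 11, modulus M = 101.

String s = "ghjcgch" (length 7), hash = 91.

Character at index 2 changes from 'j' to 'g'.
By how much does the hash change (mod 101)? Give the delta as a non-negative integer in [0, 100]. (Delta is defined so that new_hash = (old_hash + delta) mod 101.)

Delta formula: (val(new) - val(old)) * B^(n-1-k) mod M
  val('g') - val('j') = 7 - 10 = -3
  B^(n-1-k) = 11^4 mod 101 = 97
  Delta = -3 * 97 mod 101 = 12

Answer: 12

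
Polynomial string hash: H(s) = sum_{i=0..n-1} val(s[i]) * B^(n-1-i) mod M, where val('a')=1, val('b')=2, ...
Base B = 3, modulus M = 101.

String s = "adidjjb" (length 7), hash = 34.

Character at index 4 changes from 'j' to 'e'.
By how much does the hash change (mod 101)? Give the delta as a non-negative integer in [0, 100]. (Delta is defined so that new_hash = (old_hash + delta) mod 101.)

Answer: 56

Derivation:
Delta formula: (val(new) - val(old)) * B^(n-1-k) mod M
  val('e') - val('j') = 5 - 10 = -5
  B^(n-1-k) = 3^2 mod 101 = 9
  Delta = -5 * 9 mod 101 = 56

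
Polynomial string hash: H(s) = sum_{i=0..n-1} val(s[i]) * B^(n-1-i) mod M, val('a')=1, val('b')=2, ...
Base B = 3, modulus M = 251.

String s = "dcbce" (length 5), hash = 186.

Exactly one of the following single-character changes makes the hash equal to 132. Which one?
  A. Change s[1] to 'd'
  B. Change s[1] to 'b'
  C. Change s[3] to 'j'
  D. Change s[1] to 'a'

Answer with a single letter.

Answer: D

Derivation:
Option A: s[1]='c'->'d', delta=(4-3)*3^3 mod 251 = 27, hash=186+27 mod 251 = 213
Option B: s[1]='c'->'b', delta=(2-3)*3^3 mod 251 = 224, hash=186+224 mod 251 = 159
Option C: s[3]='c'->'j', delta=(10-3)*3^1 mod 251 = 21, hash=186+21 mod 251 = 207
Option D: s[1]='c'->'a', delta=(1-3)*3^3 mod 251 = 197, hash=186+197 mod 251 = 132 <-- target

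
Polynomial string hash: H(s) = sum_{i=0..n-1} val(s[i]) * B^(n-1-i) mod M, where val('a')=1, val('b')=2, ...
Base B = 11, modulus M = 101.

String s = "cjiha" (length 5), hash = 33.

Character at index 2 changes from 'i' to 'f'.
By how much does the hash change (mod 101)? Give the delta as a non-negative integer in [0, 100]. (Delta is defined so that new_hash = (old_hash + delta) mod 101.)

Answer: 41

Derivation:
Delta formula: (val(new) - val(old)) * B^(n-1-k) mod M
  val('f') - val('i') = 6 - 9 = -3
  B^(n-1-k) = 11^2 mod 101 = 20
  Delta = -3 * 20 mod 101 = 41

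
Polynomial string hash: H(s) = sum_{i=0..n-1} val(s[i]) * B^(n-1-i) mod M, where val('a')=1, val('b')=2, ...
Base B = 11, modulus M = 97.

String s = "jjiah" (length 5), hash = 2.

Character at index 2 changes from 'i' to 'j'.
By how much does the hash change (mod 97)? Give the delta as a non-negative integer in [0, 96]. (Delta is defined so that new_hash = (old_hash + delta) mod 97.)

Delta formula: (val(new) - val(old)) * B^(n-1-k) mod M
  val('j') - val('i') = 10 - 9 = 1
  B^(n-1-k) = 11^2 mod 97 = 24
  Delta = 1 * 24 mod 97 = 24

Answer: 24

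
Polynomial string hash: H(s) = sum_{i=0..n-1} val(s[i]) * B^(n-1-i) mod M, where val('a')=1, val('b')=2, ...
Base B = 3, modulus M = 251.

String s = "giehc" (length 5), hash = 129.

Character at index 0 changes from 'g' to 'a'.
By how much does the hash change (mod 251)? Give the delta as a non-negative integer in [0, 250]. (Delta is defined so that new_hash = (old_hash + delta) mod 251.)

Delta formula: (val(new) - val(old)) * B^(n-1-k) mod M
  val('a') - val('g') = 1 - 7 = -6
  B^(n-1-k) = 3^4 mod 251 = 81
  Delta = -6 * 81 mod 251 = 16

Answer: 16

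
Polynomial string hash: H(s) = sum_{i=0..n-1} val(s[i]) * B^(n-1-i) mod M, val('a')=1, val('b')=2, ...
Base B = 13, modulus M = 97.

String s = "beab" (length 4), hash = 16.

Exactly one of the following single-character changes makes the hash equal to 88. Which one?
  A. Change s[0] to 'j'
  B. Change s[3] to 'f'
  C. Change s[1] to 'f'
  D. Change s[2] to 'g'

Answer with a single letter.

Answer: C

Derivation:
Option A: s[0]='b'->'j', delta=(10-2)*13^3 mod 97 = 19, hash=16+19 mod 97 = 35
Option B: s[3]='b'->'f', delta=(6-2)*13^0 mod 97 = 4, hash=16+4 mod 97 = 20
Option C: s[1]='e'->'f', delta=(6-5)*13^2 mod 97 = 72, hash=16+72 mod 97 = 88 <-- target
Option D: s[2]='a'->'g', delta=(7-1)*13^1 mod 97 = 78, hash=16+78 mod 97 = 94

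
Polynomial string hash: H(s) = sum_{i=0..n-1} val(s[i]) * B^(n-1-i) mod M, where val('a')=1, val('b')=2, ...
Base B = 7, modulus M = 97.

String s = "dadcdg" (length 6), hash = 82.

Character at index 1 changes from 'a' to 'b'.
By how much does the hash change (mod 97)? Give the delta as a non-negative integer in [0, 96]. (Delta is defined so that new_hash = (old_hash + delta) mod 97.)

Delta formula: (val(new) - val(old)) * B^(n-1-k) mod M
  val('b') - val('a') = 2 - 1 = 1
  B^(n-1-k) = 7^4 mod 97 = 73
  Delta = 1 * 73 mod 97 = 73

Answer: 73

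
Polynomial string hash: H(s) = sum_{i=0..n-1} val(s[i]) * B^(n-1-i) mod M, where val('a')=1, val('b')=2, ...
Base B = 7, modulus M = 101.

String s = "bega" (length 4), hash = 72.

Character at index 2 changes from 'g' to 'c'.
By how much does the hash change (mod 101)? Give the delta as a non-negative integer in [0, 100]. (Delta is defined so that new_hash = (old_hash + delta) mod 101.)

Delta formula: (val(new) - val(old)) * B^(n-1-k) mod M
  val('c') - val('g') = 3 - 7 = -4
  B^(n-1-k) = 7^1 mod 101 = 7
  Delta = -4 * 7 mod 101 = 73

Answer: 73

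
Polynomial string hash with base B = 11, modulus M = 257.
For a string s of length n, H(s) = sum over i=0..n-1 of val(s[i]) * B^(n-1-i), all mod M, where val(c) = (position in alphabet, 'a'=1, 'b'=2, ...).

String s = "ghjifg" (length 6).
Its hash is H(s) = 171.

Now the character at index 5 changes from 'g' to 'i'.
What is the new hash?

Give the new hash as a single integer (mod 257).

val('g') = 7, val('i') = 9
Position k = 5, exponent = n-1-k = 0
B^0 mod M = 11^0 mod 257 = 1
Delta = (9 - 7) * 1 mod 257 = 2
New hash = (171 + 2) mod 257 = 173

Answer: 173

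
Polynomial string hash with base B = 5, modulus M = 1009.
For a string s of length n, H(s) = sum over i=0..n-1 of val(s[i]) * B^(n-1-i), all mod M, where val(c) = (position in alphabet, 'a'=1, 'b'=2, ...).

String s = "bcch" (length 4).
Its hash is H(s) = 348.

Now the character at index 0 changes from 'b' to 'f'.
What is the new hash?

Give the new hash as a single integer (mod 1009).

val('b') = 2, val('f') = 6
Position k = 0, exponent = n-1-k = 3
B^3 mod M = 5^3 mod 1009 = 125
Delta = (6 - 2) * 125 mod 1009 = 500
New hash = (348 + 500) mod 1009 = 848

Answer: 848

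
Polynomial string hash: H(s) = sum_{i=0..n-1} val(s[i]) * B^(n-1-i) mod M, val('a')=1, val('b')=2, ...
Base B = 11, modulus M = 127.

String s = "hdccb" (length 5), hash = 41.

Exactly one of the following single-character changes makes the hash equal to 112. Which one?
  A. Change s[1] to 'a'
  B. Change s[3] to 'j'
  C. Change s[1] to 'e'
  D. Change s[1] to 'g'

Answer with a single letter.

Answer: A

Derivation:
Option A: s[1]='d'->'a', delta=(1-4)*11^3 mod 127 = 71, hash=41+71 mod 127 = 112 <-- target
Option B: s[3]='c'->'j', delta=(10-3)*11^1 mod 127 = 77, hash=41+77 mod 127 = 118
Option C: s[1]='d'->'e', delta=(5-4)*11^3 mod 127 = 61, hash=41+61 mod 127 = 102
Option D: s[1]='d'->'g', delta=(7-4)*11^3 mod 127 = 56, hash=41+56 mod 127 = 97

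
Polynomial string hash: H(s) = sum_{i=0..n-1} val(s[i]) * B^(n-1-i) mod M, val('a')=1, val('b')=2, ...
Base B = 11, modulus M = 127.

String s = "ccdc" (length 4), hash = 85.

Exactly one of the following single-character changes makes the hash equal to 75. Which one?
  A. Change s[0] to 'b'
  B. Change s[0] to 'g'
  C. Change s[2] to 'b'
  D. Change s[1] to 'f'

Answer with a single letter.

Answer: B

Derivation:
Option A: s[0]='c'->'b', delta=(2-3)*11^3 mod 127 = 66, hash=85+66 mod 127 = 24
Option B: s[0]='c'->'g', delta=(7-3)*11^3 mod 127 = 117, hash=85+117 mod 127 = 75 <-- target
Option C: s[2]='d'->'b', delta=(2-4)*11^1 mod 127 = 105, hash=85+105 mod 127 = 63
Option D: s[1]='c'->'f', delta=(6-3)*11^2 mod 127 = 109, hash=85+109 mod 127 = 67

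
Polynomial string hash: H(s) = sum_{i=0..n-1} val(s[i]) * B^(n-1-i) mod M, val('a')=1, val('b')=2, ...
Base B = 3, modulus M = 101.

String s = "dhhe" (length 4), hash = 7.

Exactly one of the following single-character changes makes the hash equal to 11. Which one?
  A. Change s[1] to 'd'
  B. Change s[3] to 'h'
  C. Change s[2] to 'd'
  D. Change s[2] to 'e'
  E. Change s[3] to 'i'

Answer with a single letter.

Option A: s[1]='h'->'d', delta=(4-8)*3^2 mod 101 = 65, hash=7+65 mod 101 = 72
Option B: s[3]='e'->'h', delta=(8-5)*3^0 mod 101 = 3, hash=7+3 mod 101 = 10
Option C: s[2]='h'->'d', delta=(4-8)*3^1 mod 101 = 89, hash=7+89 mod 101 = 96
Option D: s[2]='h'->'e', delta=(5-8)*3^1 mod 101 = 92, hash=7+92 mod 101 = 99
Option E: s[3]='e'->'i', delta=(9-5)*3^0 mod 101 = 4, hash=7+4 mod 101 = 11 <-- target

Answer: E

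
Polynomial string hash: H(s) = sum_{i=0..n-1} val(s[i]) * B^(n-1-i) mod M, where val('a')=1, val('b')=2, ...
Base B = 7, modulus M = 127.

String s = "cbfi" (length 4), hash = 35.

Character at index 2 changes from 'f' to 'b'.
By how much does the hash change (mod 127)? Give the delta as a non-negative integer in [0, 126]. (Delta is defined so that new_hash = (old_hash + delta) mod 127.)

Answer: 99

Derivation:
Delta formula: (val(new) - val(old)) * B^(n-1-k) mod M
  val('b') - val('f') = 2 - 6 = -4
  B^(n-1-k) = 7^1 mod 127 = 7
  Delta = -4 * 7 mod 127 = 99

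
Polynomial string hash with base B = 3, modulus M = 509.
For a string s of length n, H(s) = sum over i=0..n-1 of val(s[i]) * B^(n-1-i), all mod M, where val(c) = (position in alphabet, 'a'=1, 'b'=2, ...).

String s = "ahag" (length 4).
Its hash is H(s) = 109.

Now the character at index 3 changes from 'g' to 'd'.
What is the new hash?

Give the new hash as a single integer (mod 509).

Answer: 106

Derivation:
val('g') = 7, val('d') = 4
Position k = 3, exponent = n-1-k = 0
B^0 mod M = 3^0 mod 509 = 1
Delta = (4 - 7) * 1 mod 509 = 506
New hash = (109 + 506) mod 509 = 106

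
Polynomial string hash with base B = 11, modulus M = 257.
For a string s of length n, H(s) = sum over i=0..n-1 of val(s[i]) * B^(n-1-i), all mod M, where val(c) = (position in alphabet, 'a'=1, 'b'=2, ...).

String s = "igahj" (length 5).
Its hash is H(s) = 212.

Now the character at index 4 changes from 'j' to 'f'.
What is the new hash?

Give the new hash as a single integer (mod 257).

val('j') = 10, val('f') = 6
Position k = 4, exponent = n-1-k = 0
B^0 mod M = 11^0 mod 257 = 1
Delta = (6 - 10) * 1 mod 257 = 253
New hash = (212 + 253) mod 257 = 208

Answer: 208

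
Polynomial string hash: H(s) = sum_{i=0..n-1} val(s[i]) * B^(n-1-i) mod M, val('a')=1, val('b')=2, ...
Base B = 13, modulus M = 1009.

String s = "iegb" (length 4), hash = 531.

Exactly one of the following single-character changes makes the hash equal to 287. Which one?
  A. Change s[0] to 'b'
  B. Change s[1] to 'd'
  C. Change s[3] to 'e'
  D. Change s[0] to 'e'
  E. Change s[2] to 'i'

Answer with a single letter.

Answer: A

Derivation:
Option A: s[0]='i'->'b', delta=(2-9)*13^3 mod 1009 = 765, hash=531+765 mod 1009 = 287 <-- target
Option B: s[1]='e'->'d', delta=(4-5)*13^2 mod 1009 = 840, hash=531+840 mod 1009 = 362
Option C: s[3]='b'->'e', delta=(5-2)*13^0 mod 1009 = 3, hash=531+3 mod 1009 = 534
Option D: s[0]='i'->'e', delta=(5-9)*13^3 mod 1009 = 293, hash=531+293 mod 1009 = 824
Option E: s[2]='g'->'i', delta=(9-7)*13^1 mod 1009 = 26, hash=531+26 mod 1009 = 557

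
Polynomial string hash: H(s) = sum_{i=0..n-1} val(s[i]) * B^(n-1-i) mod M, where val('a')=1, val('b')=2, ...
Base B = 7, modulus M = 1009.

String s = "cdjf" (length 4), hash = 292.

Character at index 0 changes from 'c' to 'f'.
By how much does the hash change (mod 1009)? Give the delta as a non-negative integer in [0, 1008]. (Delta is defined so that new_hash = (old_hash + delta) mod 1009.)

Delta formula: (val(new) - val(old)) * B^(n-1-k) mod M
  val('f') - val('c') = 6 - 3 = 3
  B^(n-1-k) = 7^3 mod 1009 = 343
  Delta = 3 * 343 mod 1009 = 20

Answer: 20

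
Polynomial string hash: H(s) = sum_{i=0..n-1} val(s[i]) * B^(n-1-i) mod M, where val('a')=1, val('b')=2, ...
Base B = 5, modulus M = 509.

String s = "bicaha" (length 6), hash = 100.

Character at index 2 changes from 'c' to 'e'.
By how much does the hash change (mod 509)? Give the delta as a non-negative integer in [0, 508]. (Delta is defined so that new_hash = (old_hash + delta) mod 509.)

Answer: 250

Derivation:
Delta formula: (val(new) - val(old)) * B^(n-1-k) mod M
  val('e') - val('c') = 5 - 3 = 2
  B^(n-1-k) = 5^3 mod 509 = 125
  Delta = 2 * 125 mod 509 = 250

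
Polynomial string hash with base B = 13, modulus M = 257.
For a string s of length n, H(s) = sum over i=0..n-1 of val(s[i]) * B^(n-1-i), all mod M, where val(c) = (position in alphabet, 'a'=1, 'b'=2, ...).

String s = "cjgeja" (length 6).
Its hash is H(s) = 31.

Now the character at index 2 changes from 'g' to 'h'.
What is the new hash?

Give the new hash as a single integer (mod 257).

Answer: 172

Derivation:
val('g') = 7, val('h') = 8
Position k = 2, exponent = n-1-k = 3
B^3 mod M = 13^3 mod 257 = 141
Delta = (8 - 7) * 141 mod 257 = 141
New hash = (31 + 141) mod 257 = 172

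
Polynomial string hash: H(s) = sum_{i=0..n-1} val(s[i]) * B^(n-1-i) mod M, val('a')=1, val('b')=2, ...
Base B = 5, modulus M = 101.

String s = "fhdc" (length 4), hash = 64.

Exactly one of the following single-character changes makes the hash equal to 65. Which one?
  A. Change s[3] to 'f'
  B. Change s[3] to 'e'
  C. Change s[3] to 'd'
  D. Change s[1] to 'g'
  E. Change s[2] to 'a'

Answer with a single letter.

Option A: s[3]='c'->'f', delta=(6-3)*5^0 mod 101 = 3, hash=64+3 mod 101 = 67
Option B: s[3]='c'->'e', delta=(5-3)*5^0 mod 101 = 2, hash=64+2 mod 101 = 66
Option C: s[3]='c'->'d', delta=(4-3)*5^0 mod 101 = 1, hash=64+1 mod 101 = 65 <-- target
Option D: s[1]='h'->'g', delta=(7-8)*5^2 mod 101 = 76, hash=64+76 mod 101 = 39
Option E: s[2]='d'->'a', delta=(1-4)*5^1 mod 101 = 86, hash=64+86 mod 101 = 49

Answer: C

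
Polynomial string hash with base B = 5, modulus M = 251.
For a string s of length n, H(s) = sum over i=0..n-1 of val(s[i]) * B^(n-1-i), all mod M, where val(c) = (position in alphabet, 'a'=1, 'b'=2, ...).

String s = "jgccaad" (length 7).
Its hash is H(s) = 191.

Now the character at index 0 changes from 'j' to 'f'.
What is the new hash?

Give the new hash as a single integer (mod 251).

val('j') = 10, val('f') = 6
Position k = 0, exponent = n-1-k = 6
B^6 mod M = 5^6 mod 251 = 63
Delta = (6 - 10) * 63 mod 251 = 250
New hash = (191 + 250) mod 251 = 190

Answer: 190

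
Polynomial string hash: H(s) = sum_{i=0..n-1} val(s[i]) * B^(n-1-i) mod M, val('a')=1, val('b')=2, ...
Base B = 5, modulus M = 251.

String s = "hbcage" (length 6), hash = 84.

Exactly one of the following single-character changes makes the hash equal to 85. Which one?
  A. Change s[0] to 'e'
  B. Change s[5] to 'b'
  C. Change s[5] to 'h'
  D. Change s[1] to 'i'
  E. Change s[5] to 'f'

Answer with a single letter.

Answer: E

Derivation:
Option A: s[0]='h'->'e', delta=(5-8)*5^5 mod 251 = 163, hash=84+163 mod 251 = 247
Option B: s[5]='e'->'b', delta=(2-5)*5^0 mod 251 = 248, hash=84+248 mod 251 = 81
Option C: s[5]='e'->'h', delta=(8-5)*5^0 mod 251 = 3, hash=84+3 mod 251 = 87
Option D: s[1]='b'->'i', delta=(9-2)*5^4 mod 251 = 108, hash=84+108 mod 251 = 192
Option E: s[5]='e'->'f', delta=(6-5)*5^0 mod 251 = 1, hash=84+1 mod 251 = 85 <-- target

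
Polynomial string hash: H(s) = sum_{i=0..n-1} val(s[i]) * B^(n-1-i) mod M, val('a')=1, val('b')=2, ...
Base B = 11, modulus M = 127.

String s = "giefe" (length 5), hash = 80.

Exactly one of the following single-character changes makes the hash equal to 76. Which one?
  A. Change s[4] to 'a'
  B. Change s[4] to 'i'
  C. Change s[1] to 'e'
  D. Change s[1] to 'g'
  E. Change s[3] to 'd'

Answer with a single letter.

Answer: A

Derivation:
Option A: s[4]='e'->'a', delta=(1-5)*11^0 mod 127 = 123, hash=80+123 mod 127 = 76 <-- target
Option B: s[4]='e'->'i', delta=(9-5)*11^0 mod 127 = 4, hash=80+4 mod 127 = 84
Option C: s[1]='i'->'e', delta=(5-9)*11^3 mod 127 = 10, hash=80+10 mod 127 = 90
Option D: s[1]='i'->'g', delta=(7-9)*11^3 mod 127 = 5, hash=80+5 mod 127 = 85
Option E: s[3]='f'->'d', delta=(4-6)*11^1 mod 127 = 105, hash=80+105 mod 127 = 58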